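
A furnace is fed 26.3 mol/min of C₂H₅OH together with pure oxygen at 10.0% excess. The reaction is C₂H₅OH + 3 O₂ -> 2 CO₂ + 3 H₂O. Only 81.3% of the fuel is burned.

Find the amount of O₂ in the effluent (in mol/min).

22.6 mol/min

Stoichiometric O₂ = 3 × 26.3 = 78.9 mol/min; O₂ fed = 78.9 × 1.100 = 86.79 mol/min.
Fuel reacted = 0.813 × 26.3 → ξ = 21.38 mol/min.
Outlet (n = n₀ + ν ξ):
  C₂H₅OH: 26.3 − 1(21.38) = 4.918
  O₂: 86.79 − 3(21.38) = 22.64
  CO₂: 0 + 2(21.38) = 42.76
  H₂O: 0 + 3(21.38) = 64.15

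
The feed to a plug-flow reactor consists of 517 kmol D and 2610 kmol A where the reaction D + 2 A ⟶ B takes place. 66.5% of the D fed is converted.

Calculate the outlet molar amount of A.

D reacted = 0.665 × 517 = 343.8 kmol; ν_D = −1, so ξ = 343.8/1 = 343.8 kmol.
Outlet amounts (n = n₀ + ν ξ):
  D: 517 − 1(343.8) = 173.2
  A: 2610 − 2(343.8) = 1922
  B: 0 + 1(343.8) = 343.8

1920 kmol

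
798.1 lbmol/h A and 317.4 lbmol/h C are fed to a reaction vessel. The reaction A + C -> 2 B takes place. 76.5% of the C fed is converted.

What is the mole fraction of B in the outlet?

0.435

C reacted = 0.765 × 317.4 = 242.8 lbmol/h; ν_C = −1, so ξ = 242.8/1 = 242.8 lbmol/h.
Outlet amounts (n = n₀ + ν ξ):
  A: 798.1 − 1(242.8) = 555.3
  C: 317.4 − 1(242.8) = 74.59
  B: 0 + 2(242.8) = 485.6
Total out = 1116 lbmol/h; y_B = 485.6 / 1116 = 0.4353.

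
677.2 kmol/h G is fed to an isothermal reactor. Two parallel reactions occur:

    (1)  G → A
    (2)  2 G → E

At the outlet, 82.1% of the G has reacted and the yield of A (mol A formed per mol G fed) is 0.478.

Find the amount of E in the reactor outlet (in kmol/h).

116 kmol/h

Yield of A: 1ξ₁ / 677.2 = 0.478 → ξ₁ = 323.7 kmol/h.
Conversion of G: 1ξ₁ + 2ξ₂ = 0.821 × 677.2 = 556 → ξ₂ = 116.1 kmol/h.
Outlet amounts (n = n₀ + Σ ν·ξ):
  G: 677.2 − 1(323.7) − 2(116.1) = 121.2
  A: 0 + 1(323.7) = 323.7
  E: 0 + 1(116.1) = 116.1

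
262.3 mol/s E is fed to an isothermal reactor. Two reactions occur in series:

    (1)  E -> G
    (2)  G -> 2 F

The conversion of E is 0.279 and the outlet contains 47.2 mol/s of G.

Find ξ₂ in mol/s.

Conversion of E: E consumed = 1ξ₁ = 0.279 × 262.3 → ξ₁ = 73.18 mol/s.
G balance: n_G = 0 + 1ξ₁ − 1ξ₂ = 47.2 → ξ₂ = (1·73.18 − 47.2)/1 = 25.98 mol/s.
Outlet amounts (n = n₀ + Σ ν·ξ):
  E: 262.3 − 1(73.18) = 189.1
  G: 0 + 1(73.18) − 1(25.98) = 47.2
  F: 0 + 2(25.98) = 51.96

ξ₂ = 26 mol/s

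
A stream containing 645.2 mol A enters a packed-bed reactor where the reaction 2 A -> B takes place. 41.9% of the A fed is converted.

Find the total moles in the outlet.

A reacted = 0.419 × 645.2 = 270.3 mol; ν_A = −2, so ξ = 270.3/2 = 135.2 mol.
Outlet amounts (n = n₀ + ν ξ):
  A: 645.2 − 2(135.2) = 374.9
  B: 0 + 1(135.2) = 135.2
Total out = 374.9 + 135.2 = 510 mol.

510 mol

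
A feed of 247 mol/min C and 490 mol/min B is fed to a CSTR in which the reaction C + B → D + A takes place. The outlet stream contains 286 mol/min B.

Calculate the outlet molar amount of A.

For B: n = n₀ − 1ξ → 286 = 490 − 1ξ, giving ξ = 204 mol/min.
Outlet amounts (n = n₀ + ν ξ):
  C: 247 − 1(204) = 43
  B: 490 − 1(204) = 286
  D: 0 + 1(204) = 204
  A: 0 + 1(204) = 204

204 mol/min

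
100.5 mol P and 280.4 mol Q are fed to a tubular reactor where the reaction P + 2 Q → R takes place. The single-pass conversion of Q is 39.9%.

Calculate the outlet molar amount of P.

Q reacted = 0.399 × 280.4 = 111.9 mol; ν_Q = −2, so ξ = 111.9/2 = 55.94 mol.
Outlet amounts (n = n₀ + ν ξ):
  P: 100.5 − 1(55.94) = 44.56
  Q: 280.4 − 2(55.94) = 168.5
  R: 0 + 1(55.94) = 55.94

44.6 mol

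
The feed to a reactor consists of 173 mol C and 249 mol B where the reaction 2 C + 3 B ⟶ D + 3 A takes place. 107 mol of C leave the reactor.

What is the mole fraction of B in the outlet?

For C: n = n₀ − 2ξ → 107 = 173 − 2ξ, giving ξ = 33 mol.
Outlet amounts (n = n₀ + ν ξ):
  C: 173 − 2(33) = 107
  B: 249 − 3(33) = 150
  D: 0 + 1(33) = 33
  A: 0 + 3(33) = 99
Total out = 389 mol; y_B = 150 / 389 = 0.3856.

0.386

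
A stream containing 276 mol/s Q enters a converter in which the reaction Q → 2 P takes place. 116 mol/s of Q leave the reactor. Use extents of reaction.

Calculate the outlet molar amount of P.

For Q: n = n₀ − 1ξ → 116 = 276 − 1ξ, giving ξ = 160 mol/s.
Outlet amounts (n = n₀ + ν ξ):
  Q: 276 − 1(160) = 116
  P: 0 + 2(160) = 320

320 mol/s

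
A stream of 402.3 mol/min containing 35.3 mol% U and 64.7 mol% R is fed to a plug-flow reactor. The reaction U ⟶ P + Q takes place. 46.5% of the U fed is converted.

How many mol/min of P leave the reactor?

U reacted = 0.465 × 142 = 66.04 mol/min; ν_U = −1, so ξ = 66.04/1 = 66.04 mol/min.
Outlet amounts (n = n₀ + ν ξ):
  U: 142 − 1(66.04) = 75.98
  P: 0 + 1(66.04) = 66.04
  Q: 0 + 1(66.04) = 66.04
  R: 260.3 (inert)

66 mol/min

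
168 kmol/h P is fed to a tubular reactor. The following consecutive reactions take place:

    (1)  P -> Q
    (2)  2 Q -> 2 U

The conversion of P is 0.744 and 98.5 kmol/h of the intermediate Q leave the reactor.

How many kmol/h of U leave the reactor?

26.5 kmol/h

Conversion of P: P consumed = 1ξ₁ = 0.744 × 168 → ξ₁ = 125 kmol/h.
Q balance: n_Q = 0 + 1ξ₁ − 2ξ₂ = 98.5 → ξ₂ = (1·125 − 98.5)/2 = 13.25 kmol/h.
Outlet amounts (n = n₀ + Σ ν·ξ):
  P: 168 − 1(125) = 43.01
  Q: 0 + 1(125) − 2(13.25) = 98.5
  U: 0 + 2(13.25) = 26.49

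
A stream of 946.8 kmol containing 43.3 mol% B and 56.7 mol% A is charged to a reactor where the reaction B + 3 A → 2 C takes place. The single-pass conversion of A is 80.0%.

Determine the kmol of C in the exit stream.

A reacted = 0.8 × 536.8 = 429.5 kmol; ν_A = −3, so ξ = 429.5/3 = 143.2 kmol.
Outlet amounts (n = n₀ + ν ξ):
  B: 410 − 1(143.2) = 266.8
  A: 536.8 − 3(143.2) = 107.4
  C: 0 + 2(143.2) = 286.3

286 kmol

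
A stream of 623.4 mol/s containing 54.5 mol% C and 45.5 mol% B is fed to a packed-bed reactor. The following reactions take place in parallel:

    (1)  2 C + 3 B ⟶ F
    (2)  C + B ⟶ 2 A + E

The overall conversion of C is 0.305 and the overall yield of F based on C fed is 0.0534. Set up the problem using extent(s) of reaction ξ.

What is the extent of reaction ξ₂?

ξ₂ = 67.3 mol/s

Yield of F: 1ξ₁ / 339.8 = 0.0534 → ξ₁ = 18.14 mol/s.
Conversion of C: 2ξ₁ + 1ξ₂ = 0.305 × 339.8 = 103.6 → ξ₂ = 67.34 mol/s.
Outlet amounts (n = n₀ + Σ ν·ξ):
  C: 339.8 − 2(18.14) − 1(67.34) = 236.1
  B: 283.6 − 3(18.14) − 1(67.34) = 161.9
  F: 0 + 1(18.14) = 18.14
  A: 0 + 2(67.34) = 134.7
  E: 0 + 1(67.34) = 67.34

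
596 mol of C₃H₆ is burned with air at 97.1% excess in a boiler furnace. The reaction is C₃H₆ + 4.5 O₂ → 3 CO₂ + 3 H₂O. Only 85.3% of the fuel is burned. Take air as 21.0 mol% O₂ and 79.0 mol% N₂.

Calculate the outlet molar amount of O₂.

3000 mol

Stoichiometric O₂ = 4.5 × 596 = 2682 mol; O₂ fed = 2682 × 1.971 = 5286 mol.
N₂ fed = 5286 × 79/21 = 19890 mol.
Fuel reacted = 0.853 × 596 → ξ = 508.4 mol.
Outlet (n = n₀ + ν ξ):
  C₃H₆: 596 − 1(508.4) = 87.61
  O₂: 5286 − 4.5(508.4) = 2998
  N₂: 19890 (inert)
  CO₂: 0 + 3(508.4) = 1525
  H₂O: 0 + 3(508.4) = 1525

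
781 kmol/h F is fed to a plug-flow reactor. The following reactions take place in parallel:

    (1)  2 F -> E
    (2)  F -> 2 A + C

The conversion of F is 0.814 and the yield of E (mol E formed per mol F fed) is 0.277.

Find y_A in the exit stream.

0.418

Yield of E: 1ξ₁ / 781 = 0.277 → ξ₁ = 216.3 kmol/h.
Conversion of F: 2ξ₁ + 1ξ₂ = 0.814 × 781 = 635.7 → ξ₂ = 203.1 kmol/h.
Outlet amounts (n = n₀ + Σ ν·ξ):
  F: 781 − 2(216.3) − 1(203.1) = 145.3
  E: 0 + 1(216.3) = 216.3
  A: 0 + 2(203.1) = 406.1
  C: 0 + 1(203.1) = 203.1
Total out = 970.8 kmol/h; y_A = 406.1 / 970.8 = 0.4183.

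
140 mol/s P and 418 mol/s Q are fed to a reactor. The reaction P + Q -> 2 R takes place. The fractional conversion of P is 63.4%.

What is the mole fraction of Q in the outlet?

0.59

P reacted = 0.634 × 140 = 88.76 mol/s; ν_P = −1, so ξ = 88.76/1 = 88.76 mol/s.
Outlet amounts (n = n₀ + ν ξ):
  P: 140 − 1(88.76) = 51.24
  Q: 418 − 1(88.76) = 329.2
  R: 0 + 2(88.76) = 177.5
Total out = 558 mol/s; y_Q = 329.2 / 558 = 0.59.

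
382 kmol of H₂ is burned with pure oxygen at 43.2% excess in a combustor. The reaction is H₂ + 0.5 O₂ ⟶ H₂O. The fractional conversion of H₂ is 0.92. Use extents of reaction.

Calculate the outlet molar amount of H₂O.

351 kmol

Stoichiometric O₂ = 0.5 × 382 = 191 kmol; O₂ fed = 191 × 1.432 = 273.5 kmol.
Fuel reacted = 0.92 × 382 → ξ = 351.4 kmol.
Outlet (n = n₀ + ν ξ):
  H₂: 382 − 1(351.4) = 30.56
  O₂: 273.5 − 0.5(351.4) = 97.79
  H₂O: 0 + 1(351.4) = 351.4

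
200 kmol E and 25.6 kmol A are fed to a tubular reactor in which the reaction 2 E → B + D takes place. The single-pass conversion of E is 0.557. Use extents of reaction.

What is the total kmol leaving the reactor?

E reacted = 0.557 × 200 = 111.4 kmol; ν_E = −2, so ξ = 111.4/2 = 55.7 kmol.
Outlet amounts (n = n₀ + ν ξ):
  E: 200 − 2(55.7) = 88.6
  B: 0 + 1(55.7) = 55.7
  D: 0 + 1(55.7) = 55.7
  A: 25.6 (inert)
Total out = 88.6 + 55.7 + 55.7 + 25.6 = 225.6 kmol.

226 kmol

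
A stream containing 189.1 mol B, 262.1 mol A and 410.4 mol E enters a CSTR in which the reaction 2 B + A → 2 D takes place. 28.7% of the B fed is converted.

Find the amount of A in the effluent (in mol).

235 mol

B reacted = 0.287 × 189.1 = 54.27 mol; ν_B = −2, so ξ = 54.27/2 = 27.14 mol.
Outlet amounts (n = n₀ + ν ξ):
  B: 189.1 − 2(27.14) = 134.8
  A: 262.1 − 1(27.14) = 235
  D: 0 + 2(27.14) = 54.27
  E: 410.4 (inert)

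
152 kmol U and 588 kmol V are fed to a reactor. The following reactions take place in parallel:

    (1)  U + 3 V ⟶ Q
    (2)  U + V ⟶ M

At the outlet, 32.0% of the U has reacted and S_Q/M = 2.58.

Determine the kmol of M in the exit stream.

13.6 kmol

Conversion of U: U consumed = 0.32 × 152 = 48.64 kmol = 1ξ₁ + 1ξ₂.
Selectivity: 1ξ₁ / (1ξ₂) = 2.58 → ξ₁ = 2.58 ξ₂.
Substitute: (1·2.58 + 1) ξ₂ = 48.64 → ξ₂ = 13.59 kmol, ξ₁ = 35.05 kmol.
Outlet amounts (n = n₀ + Σ ν·ξ):
  U: 152 − 1(35.05) − 1(13.59) = 103.4
  V: 588 − 3(35.05) − 1(13.59) = 469.3
  Q: 0 + 1(35.05) = 35.05
  M: 0 + 1(13.59) = 13.59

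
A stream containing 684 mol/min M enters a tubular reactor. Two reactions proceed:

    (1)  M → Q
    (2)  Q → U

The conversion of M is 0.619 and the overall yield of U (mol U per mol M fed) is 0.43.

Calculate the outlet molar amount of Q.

129 mol/min

Conversion of M: M consumed = 1ξ₁ = 0.619 × 684 → ξ₁ = 423.4 mol/min.
Yield of U: 1ξ₂ / 684 = 0.43 → ξ₂ = 294.1 mol/min.
Outlet amounts (n = n₀ + Σ ν·ξ):
  M: 684 − 1(423.4) = 260.6
  Q: 0 + 1(423.4) − 1(294.1) = 129.3
  U: 0 + 1(294.1) = 294.1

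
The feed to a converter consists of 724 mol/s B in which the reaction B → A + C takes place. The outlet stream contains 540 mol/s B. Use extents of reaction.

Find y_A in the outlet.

0.203

For B: n = n₀ − 1ξ → 540 = 724 − 1ξ, giving ξ = 184 mol/s.
Outlet amounts (n = n₀ + ν ξ):
  B: 724 − 1(184) = 540
  A: 0 + 1(184) = 184
  C: 0 + 1(184) = 184
Total out = 908 mol/s; y_A = 184 / 908 = 0.2026.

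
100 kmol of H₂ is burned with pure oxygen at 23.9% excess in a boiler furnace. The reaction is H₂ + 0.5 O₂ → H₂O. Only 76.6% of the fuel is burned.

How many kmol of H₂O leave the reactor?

76.6 kmol

Stoichiometric O₂ = 0.5 × 100 = 50 kmol; O₂ fed = 50 × 1.239 = 61.95 kmol.
Fuel reacted = 0.766 × 100 → ξ = 76.6 kmol.
Outlet (n = n₀ + ν ξ):
  H₂: 100 − 1(76.6) = 23.4
  O₂: 61.95 − 0.5(76.6) = 23.65
  H₂O: 0 + 1(76.6) = 76.6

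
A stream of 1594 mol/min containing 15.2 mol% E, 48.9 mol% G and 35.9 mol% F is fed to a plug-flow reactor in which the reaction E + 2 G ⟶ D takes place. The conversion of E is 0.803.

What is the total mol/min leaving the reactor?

E reacted = 0.803 × 242.3 = 194.6 mol/min; ν_E = −1, so ξ = 194.6/1 = 194.6 mol/min.
Outlet amounts (n = n₀ + ν ξ):
  E: 242.3 − 1(194.6) = 47.73
  G: 779.5 − 2(194.6) = 390.4
  D: 0 + 1(194.6) = 194.6
  F: 572.2 (inert)
Total out = 47.73 + 390.4 + 194.6 + 572.2 = 1205 mol/min.

1200 mol/min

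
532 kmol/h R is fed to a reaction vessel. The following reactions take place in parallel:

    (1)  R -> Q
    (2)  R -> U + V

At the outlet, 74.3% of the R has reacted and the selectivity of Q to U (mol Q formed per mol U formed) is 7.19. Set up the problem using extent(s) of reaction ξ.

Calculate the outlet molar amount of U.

48.3 kmol/h

Conversion of R: R consumed = 0.743 × 532 = 395.3 kmol/h = 1ξ₁ + 1ξ₂.
Selectivity: 1ξ₁ / (1ξ₂) = 7.19 → ξ₁ = 7.19 ξ₂.
Substitute: (1·7.19 + 1) ξ₂ = 395.3 → ξ₂ = 48.26 kmol/h, ξ₁ = 347 kmol/h.
Outlet amounts (n = n₀ + Σ ν·ξ):
  R: 532 − 1(347) − 1(48.26) = 136.7
  Q: 0 + 1(347) = 347
  U: 0 + 1(48.26) = 48.26
  V: 0 + 1(48.26) = 48.26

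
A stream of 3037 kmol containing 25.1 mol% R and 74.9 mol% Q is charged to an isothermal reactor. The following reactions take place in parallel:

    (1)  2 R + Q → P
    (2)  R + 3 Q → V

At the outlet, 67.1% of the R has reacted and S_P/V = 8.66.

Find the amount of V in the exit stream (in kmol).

27.9 kmol

Conversion of R: R consumed = 0.671 × 762.3 = 511.5 kmol = 2ξ₁ + 1ξ₂.
Selectivity: 1ξ₁ / (1ξ₂) = 8.66 → ξ₁ = 8.66 ξ₂.
Substitute: (2·8.66 + 1) ξ₂ = 511.5 → ξ₂ = 27.92 kmol, ξ₁ = 241.8 kmol.
Outlet amounts (n = n₀ + Σ ν·ξ):
  R: 762.3 − 2(241.8) − 1(27.92) = 250.8
  Q: 2275 − 1(241.8) − 3(27.92) = 1949
  P: 0 + 1(241.8) = 241.8
  V: 0 + 1(27.92) = 27.92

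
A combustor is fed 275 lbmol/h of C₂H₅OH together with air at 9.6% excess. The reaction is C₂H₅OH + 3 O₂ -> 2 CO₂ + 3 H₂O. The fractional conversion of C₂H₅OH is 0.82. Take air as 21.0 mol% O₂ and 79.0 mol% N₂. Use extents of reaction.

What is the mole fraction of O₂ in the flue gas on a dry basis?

0.0551

Stoichiometric O₂ = 3 × 275 = 825 lbmol/h; O₂ fed = 825 × 1.096 = 904.2 lbmol/h.
N₂ fed = 904.2 × 79/21 = 3402 lbmol/h.
Fuel reacted = 0.82 × 275 → ξ = 225.5 lbmol/h.
Outlet (n = n₀ + ν ξ):
  C₂H₅OH: 275 − 1(225.5) = 49.5
  O₂: 904.2 − 3(225.5) = 227.7
  N₂: 3402 (inert)
  CO₂: 0 + 2(225.5) = 451
  H₂O: 0 + 3(225.5) = 676.5
Dry total = 4130 lbmol/h; y_O₂ (dry) = 227.7 / 4130 = 0.05514.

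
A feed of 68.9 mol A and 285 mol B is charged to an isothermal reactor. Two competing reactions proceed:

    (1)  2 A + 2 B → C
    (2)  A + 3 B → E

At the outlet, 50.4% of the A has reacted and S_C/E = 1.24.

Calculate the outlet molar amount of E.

9.98 mol

Conversion of A: A consumed = 0.504 × 68.9 = 34.73 mol = 2ξ₁ + 1ξ₂.
Selectivity: 1ξ₁ / (1ξ₂) = 1.24 → ξ₁ = 1.24 ξ₂.
Substitute: (2·1.24 + 1) ξ₂ = 34.73 → ξ₂ = 9.979 mol, ξ₁ = 12.37 mol.
Outlet amounts (n = n₀ + Σ ν·ξ):
  A: 68.9 − 2(12.37) − 1(9.979) = 34.17
  B: 285 − 2(12.37) − 3(9.979) = 230.3
  C: 0 + 1(12.37) = 12.37
  E: 0 + 1(9.979) = 9.979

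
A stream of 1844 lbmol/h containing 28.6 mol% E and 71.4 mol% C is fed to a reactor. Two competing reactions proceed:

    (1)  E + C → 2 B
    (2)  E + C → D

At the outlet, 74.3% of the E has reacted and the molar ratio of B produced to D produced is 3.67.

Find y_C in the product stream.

0.542

Conversion of E: E consumed = 0.743 × 527.4 = 391.8 lbmol/h = 1ξ₁ + 1ξ₂.
Selectivity: 2ξ₁ / (1ξ₂) = 3.67 → ξ₁ = 1.835 ξ₂.
Substitute: (1·1.835 + 1) ξ₂ = 391.8 → ξ₂ = 138.2 lbmol/h, ξ₁ = 253.6 lbmol/h.
Outlet amounts (n = n₀ + Σ ν·ξ):
  E: 527.4 − 1(253.6) − 1(138.2) = 135.5
  C: 1317 − 1(253.6) − 1(138.2) = 924.8
  B: 0 + 2(253.6) = 507.3
  D: 0 + 1(138.2) = 138.2
Total out = 1706 lbmol/h; y_C = 924.8 / 1706 = 0.5421.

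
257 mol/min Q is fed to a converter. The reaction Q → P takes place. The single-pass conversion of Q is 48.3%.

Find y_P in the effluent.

Q reacted = 0.483 × 257 = 124.1 mol/min; ν_Q = −1, so ξ = 124.1/1 = 124.1 mol/min.
Outlet amounts (n = n₀ + ν ξ):
  Q: 257 − 1(124.1) = 132.9
  P: 0 + 1(124.1) = 124.1
Total out = 257 mol/min; y_P = 124.1 / 257 = 0.483.

0.483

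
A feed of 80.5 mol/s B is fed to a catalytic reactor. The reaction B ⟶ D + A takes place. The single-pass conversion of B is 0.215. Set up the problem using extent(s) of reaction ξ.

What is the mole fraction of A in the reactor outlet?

0.177

B reacted = 0.215 × 80.5 = 17.31 mol/s; ν_B = −1, so ξ = 17.31/1 = 17.31 mol/s.
Outlet amounts (n = n₀ + ν ξ):
  B: 80.5 − 1(17.31) = 63.19
  D: 0 + 1(17.31) = 17.31
  A: 0 + 1(17.31) = 17.31
Total out = 97.81 mol/s; y_A = 17.31 / 97.81 = 0.177.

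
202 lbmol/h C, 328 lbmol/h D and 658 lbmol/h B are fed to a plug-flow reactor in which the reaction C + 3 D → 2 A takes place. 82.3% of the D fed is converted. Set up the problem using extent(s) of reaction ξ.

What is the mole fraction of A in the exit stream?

0.179

D reacted = 0.823 × 328 = 269.9 lbmol/h; ν_D = −3, so ξ = 269.9/3 = 89.98 lbmol/h.
Outlet amounts (n = n₀ + ν ξ):
  C: 202 − 1(89.98) = 112
  D: 328 − 3(89.98) = 58.06
  A: 0 + 2(89.98) = 180
  B: 658 (inert)
Total out = 1008 lbmol/h; y_A = 180 / 1008 = 0.1785.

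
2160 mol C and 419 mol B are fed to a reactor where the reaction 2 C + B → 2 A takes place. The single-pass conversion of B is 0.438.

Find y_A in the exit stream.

B reacted = 0.438 × 419 = 183.5 mol; ν_B = −1, so ξ = 183.5/1 = 183.5 mol.
Outlet amounts (n = n₀ + ν ξ):
  C: 2160 − 2(183.5) = 1793
  B: 419 − 1(183.5) = 235.5
  A: 0 + 2(183.5) = 367
Total out = 2395 mol; y_A = 367 / 2395 = 0.1532.

0.153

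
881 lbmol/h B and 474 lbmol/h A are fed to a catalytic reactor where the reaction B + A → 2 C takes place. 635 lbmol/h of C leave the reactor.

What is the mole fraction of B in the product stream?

For C: n = n₀ + 2ξ → 635 = 0 + 2ξ, giving ξ = 317.5 lbmol/h.
Outlet amounts (n = n₀ + ν ξ):
  B: 881 − 1(317.5) = 563.5
  A: 474 − 1(317.5) = 156.5
  C: 0 + 2(317.5) = 635
Total out = 1355 lbmol/h; y_B = 563.5 / 1355 = 0.4159.

0.416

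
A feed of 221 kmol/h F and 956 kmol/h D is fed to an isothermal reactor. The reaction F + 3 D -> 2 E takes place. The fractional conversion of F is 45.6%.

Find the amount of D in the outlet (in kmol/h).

F reacted = 0.456 × 221 = 100.8 kmol/h; ν_F = −1, so ξ = 100.8/1 = 100.8 kmol/h.
Outlet amounts (n = n₀ + ν ξ):
  F: 221 − 1(100.8) = 120.2
  D: 956 − 3(100.8) = 653.7
  E: 0 + 2(100.8) = 201.6

654 kmol/h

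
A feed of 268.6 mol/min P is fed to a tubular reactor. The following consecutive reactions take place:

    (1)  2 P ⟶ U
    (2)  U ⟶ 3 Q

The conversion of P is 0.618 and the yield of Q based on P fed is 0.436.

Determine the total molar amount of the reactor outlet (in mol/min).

Conversion of P: P consumed = 2ξ₁ = 0.618 × 268.6 → ξ₁ = 83 mol/min.
Yield of Q: 3ξ₂ / 268.6 = 0.436 → ξ₂ = 39.04 mol/min.
Outlet amounts (n = n₀ + Σ ν·ξ):
  P: 268.6 − 2(83) = 102.6
  U: 0 + 1(83) − 1(39.04) = 43.96
  Q: 0 + 3(39.04) = 117.1
Total out = 102.6 + 43.96 + 117.1 = 263.7 mol/min.

264 mol/min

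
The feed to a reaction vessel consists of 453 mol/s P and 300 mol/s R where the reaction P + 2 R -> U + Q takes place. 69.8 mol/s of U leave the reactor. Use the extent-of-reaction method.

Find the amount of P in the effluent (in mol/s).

383 mol/s

For U: n = n₀ + 1ξ → 69.8 = 0 + 1ξ, giving ξ = 69.8 mol/s.
Outlet amounts (n = n₀ + ν ξ):
  P: 453 − 1(69.8) = 383.2
  R: 300 − 2(69.8) = 160.4
  U: 0 + 1(69.8) = 69.8
  Q: 0 + 1(69.8) = 69.8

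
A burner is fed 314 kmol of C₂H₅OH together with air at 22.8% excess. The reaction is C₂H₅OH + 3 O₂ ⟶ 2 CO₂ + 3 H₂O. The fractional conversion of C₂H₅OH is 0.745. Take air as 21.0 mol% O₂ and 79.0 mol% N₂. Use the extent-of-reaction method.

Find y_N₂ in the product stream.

Stoichiometric O₂ = 3 × 314 = 942 kmol; O₂ fed = 942 × 1.228 = 1157 kmol.
N₂ fed = 1157 × 79/21 = 4352 kmol.
Fuel reacted = 0.745 × 314 → ξ = 233.9 kmol.
Outlet (n = n₀ + ν ξ):
  C₂H₅OH: 314 − 1(233.9) = 80.07
  O₂: 1157 − 3(233.9) = 455
  N₂: 4352 (inert)
  CO₂: 0 + 2(233.9) = 467.9
  H₂O: 0 + 3(233.9) = 701.8
Total out = 6056 kmol; y_N₂ = 4352 / 6056 = 0.7185.

0.719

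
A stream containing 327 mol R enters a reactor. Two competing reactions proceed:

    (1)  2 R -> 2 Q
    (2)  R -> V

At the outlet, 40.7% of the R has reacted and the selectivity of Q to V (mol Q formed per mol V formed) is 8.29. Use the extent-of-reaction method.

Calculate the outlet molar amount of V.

14.3 mol

Conversion of R: R consumed = 0.407 × 327 = 133.1 mol = 2ξ₁ + 1ξ₂.
Selectivity: 2ξ₁ / (1ξ₂) = 8.29 → ξ₁ = 4.145 ξ₂.
Substitute: (2·4.145 + 1) ξ₂ = 133.1 → ξ₂ = 14.33 mol, ξ₁ = 59.38 mol.
Outlet amounts (n = n₀ + Σ ν·ξ):
  R: 327 − 2(59.38) − 1(14.33) = 193.9
  Q: 0 + 2(59.38) = 118.8
  V: 0 + 1(14.33) = 14.33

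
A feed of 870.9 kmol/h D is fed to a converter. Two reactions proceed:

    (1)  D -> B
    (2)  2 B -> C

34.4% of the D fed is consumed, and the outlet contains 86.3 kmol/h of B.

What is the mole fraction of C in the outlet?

Conversion of D: D consumed = 1ξ₁ = 0.344 × 870.9 → ξ₁ = 299.6 kmol/h.
B balance: n_B = 0 + 1ξ₁ − 2ξ₂ = 86.3 → ξ₂ = (1·299.6 − 86.3)/2 = 106.6 kmol/h.
Outlet amounts (n = n₀ + Σ ν·ξ):
  D: 870.9 − 1(299.6) = 571.3
  B: 0 + 1(299.6) − 2(106.6) = 86.3
  C: 0 + 1(106.6) = 106.6
Total out = 764.3 kmol/h; y_C = 106.6 / 764.3 = 0.1395.

0.14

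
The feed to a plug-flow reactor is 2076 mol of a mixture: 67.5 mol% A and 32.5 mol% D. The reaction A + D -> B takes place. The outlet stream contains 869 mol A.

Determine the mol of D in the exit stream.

142 mol

For A: n = n₀ − 1ξ → 869 = 1401 − 1ξ, giving ξ = 532.3 mol.
Outlet amounts (n = n₀ + ν ξ):
  A: 1401 − 1(532.3) = 869
  D: 674.7 − 1(532.3) = 142.4
  B: 0 + 1(532.3) = 532.3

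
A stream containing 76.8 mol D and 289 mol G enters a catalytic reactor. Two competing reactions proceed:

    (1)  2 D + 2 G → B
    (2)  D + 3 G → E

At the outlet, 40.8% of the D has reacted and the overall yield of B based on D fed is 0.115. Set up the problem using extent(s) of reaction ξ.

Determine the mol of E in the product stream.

13.7 mol

Yield of B: 1ξ₁ / 76.8 = 0.115 → ξ₁ = 8.832 mol.
Conversion of D: 2ξ₁ + 1ξ₂ = 0.408 × 76.8 = 31.33 → ξ₂ = 13.67 mol.
Outlet amounts (n = n₀ + Σ ν·ξ):
  D: 76.8 − 2(8.832) − 1(13.67) = 45.47
  G: 289 − 2(8.832) − 3(13.67) = 230.3
  B: 0 + 1(8.832) = 8.832
  E: 0 + 1(13.67) = 13.67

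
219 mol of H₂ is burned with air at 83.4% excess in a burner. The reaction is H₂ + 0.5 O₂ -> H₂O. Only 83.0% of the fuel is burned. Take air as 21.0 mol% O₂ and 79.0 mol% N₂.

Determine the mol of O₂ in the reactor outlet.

110 mol

Stoichiometric O₂ = 0.5 × 219 = 109.5 mol; O₂ fed = 109.5 × 1.834 = 200.8 mol.
N₂ fed = 200.8 × 79/21 = 755.5 mol.
Fuel reacted = 0.83 × 219 → ξ = 181.8 mol.
Outlet (n = n₀ + ν ξ):
  H₂: 219 − 1(181.8) = 37.23
  O₂: 200.8 − 0.5(181.8) = 109.9
  N₂: 755.5 (inert)
  H₂O: 0 + 1(181.8) = 181.8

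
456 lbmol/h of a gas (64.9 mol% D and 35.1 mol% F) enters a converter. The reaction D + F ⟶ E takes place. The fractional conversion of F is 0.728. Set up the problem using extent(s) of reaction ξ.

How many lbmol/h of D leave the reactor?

179 lbmol/h

F reacted = 0.728 × 160.1 = 116.5 lbmol/h; ν_F = −1, so ξ = 116.5/1 = 116.5 lbmol/h.
Outlet amounts (n = n₀ + ν ξ):
  D: 295.9 − 1(116.5) = 179.4
  F: 160.1 − 1(116.5) = 43.54
  E: 0 + 1(116.5) = 116.5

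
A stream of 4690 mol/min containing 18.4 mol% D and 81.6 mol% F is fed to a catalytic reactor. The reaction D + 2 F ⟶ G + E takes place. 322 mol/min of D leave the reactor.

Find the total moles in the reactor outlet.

4150 mol/min

For D: n = n₀ − 1ξ → 322 = 863 − 1ξ, giving ξ = 541 mol/min.
Outlet amounts (n = n₀ + ν ξ):
  D: 863 − 1(541) = 322
  F: 3827 − 2(541) = 2745
  G: 0 + 1(541) = 541
  E: 0 + 1(541) = 541
Total out = 322 + 2745 + 541 + 541 = 4149 mol/min.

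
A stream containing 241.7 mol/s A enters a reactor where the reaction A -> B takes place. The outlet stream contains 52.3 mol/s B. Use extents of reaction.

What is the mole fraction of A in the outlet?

For B: n = n₀ + 1ξ → 52.3 = 0 + 1ξ, giving ξ = 52.3 mol/s.
Outlet amounts (n = n₀ + ν ξ):
  A: 241.7 − 1(52.3) = 189.4
  B: 0 + 1(52.3) = 52.3
Total out = 241.7 mol/s; y_A = 189.4 / 241.7 = 0.7836.

0.784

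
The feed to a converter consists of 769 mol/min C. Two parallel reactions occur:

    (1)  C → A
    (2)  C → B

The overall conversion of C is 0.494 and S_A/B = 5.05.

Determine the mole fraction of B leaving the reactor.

Conversion of C: C consumed = 0.494 × 769 = 379.9 mol/min = 1ξ₁ + 1ξ₂.
Selectivity: 1ξ₁ / (1ξ₂) = 5.05 → ξ₁ = 5.05 ξ₂.
Substitute: (1·5.05 + 1) ξ₂ = 379.9 → ξ₂ = 62.79 mol/min, ξ₁ = 317.1 mol/min.
Outlet amounts (n = n₀ + Σ ν·ξ):
  C: 769 − 1(317.1) − 1(62.79) = 389.1
  A: 0 + 1(317.1) = 317.1
  B: 0 + 1(62.79) = 62.79
Total out = 769 mol/min; y_B = 62.79 / 769 = 0.08165.

0.0817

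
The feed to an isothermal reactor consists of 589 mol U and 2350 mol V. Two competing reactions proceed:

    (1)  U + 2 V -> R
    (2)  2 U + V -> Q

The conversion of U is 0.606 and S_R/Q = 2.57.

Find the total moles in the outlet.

Conversion of U: U consumed = 0.606 × 589 = 356.9 mol = 1ξ₁ + 2ξ₂.
Selectivity: 1ξ₁ / (1ξ₂) = 2.57 → ξ₁ = 2.57 ξ₂.
Substitute: (1·2.57 + 2) ξ₂ = 356.9 → ξ₂ = 78.1 mol, ξ₁ = 200.7 mol.
Outlet amounts (n = n₀ + Σ ν·ξ):
  U: 589 − 1(200.7) − 2(78.1) = 232.1
  V: 2350 − 2(200.7) − 1(78.1) = 1870
  R: 0 + 1(200.7) = 200.7
  Q: 0 + 1(78.1) = 78.1
Total out = 232.1 + 1870 + 200.7 + 78.1 = 2381 mol.

2380 mol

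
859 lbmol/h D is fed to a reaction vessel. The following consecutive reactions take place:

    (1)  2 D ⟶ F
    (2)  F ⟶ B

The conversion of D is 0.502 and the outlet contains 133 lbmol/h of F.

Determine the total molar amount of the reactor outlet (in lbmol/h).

Conversion of D: D consumed = 2ξ₁ = 0.502 × 859 → ξ₁ = 215.6 lbmol/h.
F balance: n_F = 0 + 1ξ₁ − 1ξ₂ = 133 → ξ₂ = (1·215.6 − 133)/1 = 82.61 lbmol/h.
Outlet amounts (n = n₀ + Σ ν·ξ):
  D: 859 − 2(215.6) = 427.8
  F: 0 + 1(215.6) − 1(82.61) = 133
  B: 0 + 1(82.61) = 82.61
Total out = 427.8 + 133 + 82.61 = 643.4 lbmol/h.

643 lbmol/h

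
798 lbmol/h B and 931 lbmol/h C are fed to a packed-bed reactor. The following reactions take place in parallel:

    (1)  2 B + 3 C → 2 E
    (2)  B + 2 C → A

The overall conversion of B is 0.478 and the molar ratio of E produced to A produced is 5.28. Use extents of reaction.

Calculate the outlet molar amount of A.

Conversion of B: B consumed = 0.478 × 798 = 381.4 lbmol/h = 2ξ₁ + 1ξ₂.
Selectivity: 2ξ₁ / (1ξ₂) = 5.28 → ξ₁ = 2.64 ξ₂.
Substitute: (2·2.64 + 1) ξ₂ = 381.4 → ξ₂ = 60.74 lbmol/h, ξ₁ = 160.4 lbmol/h.
Outlet amounts (n = n₀ + Σ ν·ξ):
  B: 798 − 2(160.4) − 1(60.74) = 416.6
  C: 931 − 3(160.4) − 2(60.74) = 328.5
  E: 0 + 2(160.4) = 320.7
  A: 0 + 1(60.74) = 60.74

60.7 lbmol/h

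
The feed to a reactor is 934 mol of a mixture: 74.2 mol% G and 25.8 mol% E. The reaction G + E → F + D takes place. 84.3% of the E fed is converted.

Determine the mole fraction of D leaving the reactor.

0.217

E reacted = 0.843 × 241 = 203.1 mol; ν_E = −1, so ξ = 203.1/1 = 203.1 mol.
Outlet amounts (n = n₀ + ν ξ):
  G: 693 − 1(203.1) = 489.9
  E: 241 − 1(203.1) = 37.83
  F: 0 + 1(203.1) = 203.1
  D: 0 + 1(203.1) = 203.1
Total out = 934 mol; y_D = 203.1 / 934 = 0.2175.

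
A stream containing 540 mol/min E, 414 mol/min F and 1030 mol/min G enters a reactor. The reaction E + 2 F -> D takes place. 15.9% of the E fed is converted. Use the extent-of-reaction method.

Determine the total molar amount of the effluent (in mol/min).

E reacted = 0.159 × 540 = 85.86 mol/min; ν_E = −1, so ξ = 85.86/1 = 85.86 mol/min.
Outlet amounts (n = n₀ + ν ξ):
  E: 540 − 1(85.86) = 454.1
  F: 414 − 2(85.86) = 242.3
  D: 0 + 1(85.86) = 85.86
  G: 1030 (inert)
Total out = 454.1 + 242.3 + 85.86 + 1030 = 1812 mol/min.

1810 mol/min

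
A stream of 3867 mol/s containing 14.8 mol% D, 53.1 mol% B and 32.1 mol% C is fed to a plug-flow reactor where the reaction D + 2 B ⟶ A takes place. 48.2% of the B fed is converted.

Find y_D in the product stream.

B reacted = 0.482 × 2053 = 989.7 mol/s; ν_B = −2, so ξ = 989.7/2 = 494.9 mol/s.
Outlet amounts (n = n₀ + ν ξ):
  D: 572.3 − 1(494.9) = 77.45
  B: 2053 − 2(494.9) = 1064
  A: 0 + 1(494.9) = 494.9
  C: 1241 (inert)
Total out = 2877 mol/s; y_D = 77.45 / 2877 = 0.02692.

0.0269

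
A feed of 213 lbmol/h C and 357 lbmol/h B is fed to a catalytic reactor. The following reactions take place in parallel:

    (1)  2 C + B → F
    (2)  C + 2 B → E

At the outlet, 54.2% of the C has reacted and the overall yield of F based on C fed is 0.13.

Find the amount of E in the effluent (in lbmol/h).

Yield of F: 1ξ₁ / 213 = 0.13 → ξ₁ = 27.69 lbmol/h.
Conversion of C: 2ξ₁ + 1ξ₂ = 0.542 × 213 = 115.4 → ξ₂ = 60.07 lbmol/h.
Outlet amounts (n = n₀ + Σ ν·ξ):
  C: 213 − 2(27.69) − 1(60.07) = 97.55
  B: 357 − 1(27.69) − 2(60.07) = 209.2
  F: 0 + 1(27.69) = 27.69
  E: 0 + 1(60.07) = 60.07

60.1 lbmol/h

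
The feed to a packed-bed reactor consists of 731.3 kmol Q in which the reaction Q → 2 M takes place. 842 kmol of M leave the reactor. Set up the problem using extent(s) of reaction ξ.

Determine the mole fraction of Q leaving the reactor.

For M: n = n₀ + 2ξ → 842 = 0 + 2ξ, giving ξ = 421 kmol.
Outlet amounts (n = n₀ + ν ξ):
  Q: 731.3 − 1(421) = 310.3
  M: 0 + 2(421) = 842
Total out = 1152 kmol; y_Q = 310.3 / 1152 = 0.2693.

0.269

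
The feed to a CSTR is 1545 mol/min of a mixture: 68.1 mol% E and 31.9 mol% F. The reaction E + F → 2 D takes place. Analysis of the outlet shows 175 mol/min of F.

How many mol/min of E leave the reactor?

734 mol/min

For F: n = n₀ − 1ξ → 175 = 492.9 − 1ξ, giving ξ = 317.9 mol/min.
Outlet amounts (n = n₀ + ν ξ):
  E: 1052 − 1(317.9) = 734.3
  F: 492.9 − 1(317.9) = 175
  D: 0 + 2(317.9) = 635.7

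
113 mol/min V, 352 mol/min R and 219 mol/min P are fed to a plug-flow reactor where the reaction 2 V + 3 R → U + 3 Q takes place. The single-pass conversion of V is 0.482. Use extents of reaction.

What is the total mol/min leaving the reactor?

657 mol/min

V reacted = 0.482 × 113 = 54.47 mol/min; ν_V = −2, so ξ = 54.47/2 = 27.23 mol/min.
Outlet amounts (n = n₀ + ν ξ):
  V: 113 − 2(27.23) = 58.53
  R: 352 − 3(27.23) = 270.3
  U: 0 + 1(27.23) = 27.23
  Q: 0 + 3(27.23) = 81.7
  P: 219 (inert)
Total out = 58.53 + 270.3 + 27.23 + 81.7 + 219 = 656.8 mol/min.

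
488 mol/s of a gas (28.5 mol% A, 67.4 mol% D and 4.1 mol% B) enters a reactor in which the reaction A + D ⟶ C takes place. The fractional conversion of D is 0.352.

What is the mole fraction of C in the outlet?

D reacted = 0.352 × 328.9 = 115.8 mol/s; ν_D = −1, so ξ = 115.8/1 = 115.8 mol/s.
Outlet amounts (n = n₀ + ν ξ):
  A: 139.1 − 1(115.8) = 23.3
  D: 328.9 − 1(115.8) = 213.1
  C: 0 + 1(115.8) = 115.8
  B: 20.01 (inert)
Total out = 372.2 mol/s; y_C = 115.8 / 372.2 = 0.311.

0.311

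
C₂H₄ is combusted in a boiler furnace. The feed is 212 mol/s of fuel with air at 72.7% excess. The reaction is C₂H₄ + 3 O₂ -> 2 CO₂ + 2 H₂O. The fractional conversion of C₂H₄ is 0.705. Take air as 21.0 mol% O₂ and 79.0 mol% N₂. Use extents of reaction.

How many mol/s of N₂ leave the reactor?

Stoichiometric O₂ = 3 × 212 = 636 mol/s; O₂ fed = 636 × 1.727 = 1098 mol/s.
N₂ fed = 1098 × 79/21 = 4132 mol/s.
Fuel reacted = 0.705 × 212 → ξ = 149.5 mol/s.
Outlet (n = n₀ + ν ξ):
  C₂H₄: 212 − 1(149.5) = 62.54
  O₂: 1098 − 3(149.5) = 650
  N₂: 4132 (inert)
  CO₂: 0 + 2(149.5) = 298.9
  H₂O: 0 + 2(149.5) = 298.9

4130 mol/s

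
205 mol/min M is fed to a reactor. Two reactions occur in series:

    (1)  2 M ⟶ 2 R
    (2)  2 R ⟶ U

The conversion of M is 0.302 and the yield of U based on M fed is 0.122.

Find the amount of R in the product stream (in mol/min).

Conversion of M: M consumed = 2ξ₁ = 0.302 × 205 → ξ₁ = 30.95 mol/min.
Yield of U: 1ξ₂ / 205 = 0.122 → ξ₂ = 25.01 mol/min.
Outlet amounts (n = n₀ + Σ ν·ξ):
  M: 205 − 2(30.95) = 143.1
  R: 0 + 2(30.95) − 2(25.01) = 11.89
  U: 0 + 1(25.01) = 25.01

11.9 mol/min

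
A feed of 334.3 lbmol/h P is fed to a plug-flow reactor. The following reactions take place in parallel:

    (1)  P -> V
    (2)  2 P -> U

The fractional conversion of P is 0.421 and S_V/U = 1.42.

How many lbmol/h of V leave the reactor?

58.4 lbmol/h

Conversion of P: P consumed = 0.421 × 334.3 = 140.7 lbmol/h = 1ξ₁ + 2ξ₂.
Selectivity: 1ξ₁ / (1ξ₂) = 1.42 → ξ₁ = 1.42 ξ₂.
Substitute: (1·1.42 + 2) ξ₂ = 140.7 → ξ₂ = 41.15 lbmol/h, ξ₁ = 58.44 lbmol/h.
Outlet amounts (n = n₀ + Σ ν·ξ):
  P: 334.3 − 1(58.44) − 2(41.15) = 193.6
  V: 0 + 1(58.44) = 58.44
  U: 0 + 1(41.15) = 41.15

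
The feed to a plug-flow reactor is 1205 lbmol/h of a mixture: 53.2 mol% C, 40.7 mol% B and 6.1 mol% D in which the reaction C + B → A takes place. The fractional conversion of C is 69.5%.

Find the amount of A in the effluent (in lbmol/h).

C reacted = 0.695 × 641.1 = 445.5 lbmol/h; ν_C = −1, so ξ = 445.5/1 = 445.5 lbmol/h.
Outlet amounts (n = n₀ + ν ξ):
  C: 641.1 − 1(445.5) = 195.5
  B: 490.4 − 1(445.5) = 44.9
  A: 0 + 1(445.5) = 445.5
  D: 73.5 (inert)

446 lbmol/h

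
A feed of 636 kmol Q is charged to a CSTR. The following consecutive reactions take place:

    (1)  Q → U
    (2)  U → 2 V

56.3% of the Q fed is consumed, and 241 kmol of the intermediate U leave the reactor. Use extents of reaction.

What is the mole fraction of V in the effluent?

Conversion of Q: Q consumed = 1ξ₁ = 0.563 × 636 → ξ₁ = 358.1 kmol.
U balance: n_U = 0 + 1ξ₁ − 1ξ₂ = 241 → ξ₂ = (1·358.1 − 241)/1 = 117.1 kmol.
Outlet amounts (n = n₀ + Σ ν·ξ):
  Q: 636 − 1(358.1) = 277.9
  U: 0 + 1(358.1) − 1(117.1) = 241
  V: 0 + 2(117.1) = 234.1
Total out = 753.1 kmol; y_V = 234.1 / 753.1 = 0.3109.

0.311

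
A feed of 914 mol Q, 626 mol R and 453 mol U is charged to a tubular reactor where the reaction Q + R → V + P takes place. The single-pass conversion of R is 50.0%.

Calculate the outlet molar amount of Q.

601 mol

R reacted = 0.5 × 626 = 313 mol; ν_R = −1, so ξ = 313/1 = 313 mol.
Outlet amounts (n = n₀ + ν ξ):
  Q: 914 − 1(313) = 601
  R: 626 − 1(313) = 313
  V: 0 + 1(313) = 313
  P: 0 + 1(313) = 313
  U: 453 (inert)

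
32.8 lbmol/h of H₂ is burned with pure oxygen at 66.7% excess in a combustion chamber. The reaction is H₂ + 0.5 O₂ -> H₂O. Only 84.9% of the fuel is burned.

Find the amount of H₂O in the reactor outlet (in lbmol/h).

27.8 lbmol/h

Stoichiometric O₂ = 0.5 × 32.8 = 16.4 lbmol/h; O₂ fed = 16.4 × 1.667 = 27.34 lbmol/h.
Fuel reacted = 0.849 × 32.8 → ξ = 27.85 lbmol/h.
Outlet (n = n₀ + ν ξ):
  H₂: 32.8 − 1(27.85) = 4.953
  O₂: 27.34 − 0.5(27.85) = 13.42
  H₂O: 0 + 1(27.85) = 27.85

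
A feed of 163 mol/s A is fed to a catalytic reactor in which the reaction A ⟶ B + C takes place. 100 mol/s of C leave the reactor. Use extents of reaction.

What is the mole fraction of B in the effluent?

For C: n = n₀ + 1ξ → 100 = 0 + 1ξ, giving ξ = 100 mol/s.
Outlet amounts (n = n₀ + ν ξ):
  A: 163 − 1(100) = 63
  B: 0 + 1(100) = 100
  C: 0 + 1(100) = 100
Total out = 263 mol/s; y_B = 100 / 263 = 0.3802.

0.38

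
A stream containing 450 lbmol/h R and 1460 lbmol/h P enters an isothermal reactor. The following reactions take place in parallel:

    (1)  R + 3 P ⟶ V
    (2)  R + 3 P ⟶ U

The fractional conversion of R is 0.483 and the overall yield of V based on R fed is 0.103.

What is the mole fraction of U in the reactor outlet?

Yield of V: 1ξ₁ / 450 = 0.103 → ξ₁ = 46.35 lbmol/h.
Conversion of R: 1ξ₁ + 1ξ₂ = 0.483 × 450 = 217.3 → ξ₂ = 171 lbmol/h.
Outlet amounts (n = n₀ + Σ ν·ξ):
  R: 450 − 1(46.35) − 1(171) = 232.7
  P: 1460 − 3(46.35) − 3(171) = 808
  V: 0 + 1(46.35) = 46.35
  U: 0 + 1(171) = 171
Total out = 1258 lbmol/h; y_U = 171 / 1258 = 0.1359.

0.136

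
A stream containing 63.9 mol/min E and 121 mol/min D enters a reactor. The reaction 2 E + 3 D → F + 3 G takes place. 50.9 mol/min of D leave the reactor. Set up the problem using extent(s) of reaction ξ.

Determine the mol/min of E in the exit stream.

17.2 mol/min

For D: n = n₀ − 3ξ → 50.9 = 121 − 3ξ, giving ξ = 23.37 mol/min.
Outlet amounts (n = n₀ + ν ξ):
  E: 63.9 − 2(23.37) = 17.17
  D: 121 − 3(23.37) = 50.9
  F: 0 + 1(23.37) = 23.37
  G: 0 + 3(23.37) = 70.1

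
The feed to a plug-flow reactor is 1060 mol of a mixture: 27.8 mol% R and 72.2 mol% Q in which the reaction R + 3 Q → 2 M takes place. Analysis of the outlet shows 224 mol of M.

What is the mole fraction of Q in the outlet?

For M: n = n₀ + 2ξ → 224 = 0 + 2ξ, giving ξ = 112 mol.
Outlet amounts (n = n₀ + ν ξ):
  R: 294.7 − 1(112) = 182.7
  Q: 765.3 − 3(112) = 429.3
  M: 0 + 2(112) = 224
Total out = 836 mol; y_Q = 429.3 / 836 = 0.5135.

0.514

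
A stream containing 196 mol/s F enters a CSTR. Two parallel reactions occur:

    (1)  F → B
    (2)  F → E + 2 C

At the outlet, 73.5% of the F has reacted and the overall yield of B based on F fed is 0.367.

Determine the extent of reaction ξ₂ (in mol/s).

Yield of B: 1ξ₁ / 196 = 0.367 → ξ₁ = 71.93 mol/s.
Conversion of F: 1ξ₁ + 1ξ₂ = 0.735 × 196 = 144.1 → ξ₂ = 72.13 mol/s.
Outlet amounts (n = n₀ + Σ ν·ξ):
  F: 196 − 1(71.93) − 1(72.13) = 51.94
  B: 0 + 1(71.93) = 71.93
  E: 0 + 1(72.13) = 72.13
  C: 0 + 2(72.13) = 144.3

ξ₂ = 72.1 mol/s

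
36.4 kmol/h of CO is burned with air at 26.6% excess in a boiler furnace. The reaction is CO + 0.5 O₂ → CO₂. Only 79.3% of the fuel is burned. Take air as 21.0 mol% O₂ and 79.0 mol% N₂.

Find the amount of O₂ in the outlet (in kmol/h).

Stoichiometric O₂ = 0.5 × 36.4 = 18.2 kmol/h; O₂ fed = 18.2 × 1.266 = 23.04 kmol/h.
N₂ fed = 23.04 × 79/21 = 86.68 kmol/h.
Fuel reacted = 0.793 × 36.4 → ξ = 28.87 kmol/h.
Outlet (n = n₀ + ν ξ):
  CO: 36.4 − 1(28.87) = 7.535
  O₂: 23.04 − 0.5(28.87) = 8.609
  N₂: 86.68 (inert)
  CO₂: 0 + 1(28.87) = 28.87

8.61 kmol/h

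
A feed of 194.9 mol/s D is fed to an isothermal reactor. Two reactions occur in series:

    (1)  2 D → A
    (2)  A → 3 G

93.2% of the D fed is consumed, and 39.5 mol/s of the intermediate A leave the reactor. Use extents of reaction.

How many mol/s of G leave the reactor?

154 mol/s

Conversion of D: D consumed = 2ξ₁ = 0.932 × 194.9 → ξ₁ = 90.82 mol/s.
A balance: n_A = 0 + 1ξ₁ − 1ξ₂ = 39.5 → ξ₂ = (1·90.82 − 39.5)/1 = 51.32 mol/s.
Outlet amounts (n = n₀ + Σ ν·ξ):
  D: 194.9 − 2(90.82) = 13.25
  A: 0 + 1(90.82) − 1(51.32) = 39.5
  G: 0 + 3(51.32) = 154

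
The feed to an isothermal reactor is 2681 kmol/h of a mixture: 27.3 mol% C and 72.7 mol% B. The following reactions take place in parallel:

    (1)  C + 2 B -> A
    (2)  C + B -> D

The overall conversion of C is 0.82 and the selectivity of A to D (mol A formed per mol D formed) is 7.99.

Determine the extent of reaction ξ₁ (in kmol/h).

ξ₁ = 533 kmol/h

Conversion of C: C consumed = 0.82 × 731.9 = 600.2 kmol/h = 1ξ₁ + 1ξ₂.
Selectivity: 1ξ₁ / (1ξ₂) = 7.99 → ξ₁ = 7.99 ξ₂.
Substitute: (1·7.99 + 1) ξ₂ = 600.2 → ξ₂ = 66.76 kmol/h, ξ₁ = 533.4 kmol/h.
Outlet amounts (n = n₀ + Σ ν·ξ):
  C: 731.9 − 1(533.4) − 1(66.76) = 131.7
  B: 1949 − 2(533.4) − 1(66.76) = 815.5
  A: 0 + 1(533.4) = 533.4
  D: 0 + 1(66.76) = 66.76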